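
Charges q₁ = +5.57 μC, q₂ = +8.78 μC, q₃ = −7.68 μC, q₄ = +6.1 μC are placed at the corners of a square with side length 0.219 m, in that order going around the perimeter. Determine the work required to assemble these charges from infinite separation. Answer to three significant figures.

-0.976 J

The work to assemble the configuration equals its total potential energy, U = Σ kqᵢqⱼ/rᵢⱼ over all pairs.
The four side pairs have separation 0.219 m and the two diagonal pairs 0.310 m.
Summing all 6 pair terms gives U = -0.976 J.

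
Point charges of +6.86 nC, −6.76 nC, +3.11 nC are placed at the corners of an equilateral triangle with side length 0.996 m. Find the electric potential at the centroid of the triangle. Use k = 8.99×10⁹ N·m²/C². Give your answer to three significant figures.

50.2 V

Electric potential is a scalar, so the contributions from each charge add algebraically: V = Σ kqᵢ/rᵢ.
The distance from each vertex to the centroid is a/√3 = 0.575 m.
V = k[(6.86×10⁻⁹)/(0.575) + (-6.76×10⁻⁹)/(0.575) + (3.11×10⁻⁹)/(0.575)] = 50.2 V.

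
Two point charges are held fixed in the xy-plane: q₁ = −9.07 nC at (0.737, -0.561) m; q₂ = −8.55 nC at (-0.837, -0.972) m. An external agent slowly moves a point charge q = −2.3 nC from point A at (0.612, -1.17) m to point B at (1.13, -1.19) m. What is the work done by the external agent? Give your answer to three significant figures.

For quasistatic motion the external work equals the change in potential energy: W_ext = qΔV = q(V_B − V_A).
At A: distances to the source charges are 0.622 m, 1.46 m; V_A = Σ kqᵢ/rᵢ = -184 V.
At B: distances to the source charges are 0.742 m, 1.98 m; V_B = Σ kqᵢ/rᵢ = -149 V.
ΔV = V_B − V_A = 34.9 V.
W_ext = qΔV = (-2.30×10⁻⁹ C)(34.9 V) = -8.04×10⁻⁸ J.

-8.04×10⁻⁸ J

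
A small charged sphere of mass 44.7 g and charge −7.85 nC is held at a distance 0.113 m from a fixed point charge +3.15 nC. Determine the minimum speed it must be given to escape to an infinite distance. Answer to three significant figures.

To just escape, total mechanical energy must reach zero at infinity: ½mv²_min + U = 0, so ½mv²_min = −U = |kQq|/r.
|U| = |kQq|/r = (8.99×10⁹ N·m²/C²)(3.15×10⁻⁹)(7.85×10⁻⁹)/(0.113) = 1.97×10⁻⁶ J.
v_min = √(2|U|/m) = √(2·1.97×10⁻⁶/0.0447) = 9.38×10⁻³ m/s.

9.38×10⁻³ m/s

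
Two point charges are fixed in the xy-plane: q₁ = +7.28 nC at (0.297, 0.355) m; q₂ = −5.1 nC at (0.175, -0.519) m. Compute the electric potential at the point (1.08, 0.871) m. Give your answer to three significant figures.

The total potential is the scalar sum of each charge's contribution, V = Σ kqᵢ/rᵢ.
Distances from the field point to each charge: r₁ = 0.938 m, r₂ = 1.66 m.
V = k[(7.28×10⁻⁹)/(0.938) + (-5.10×10⁻⁹)/(1.66)] = 42.2 V.

42.2 V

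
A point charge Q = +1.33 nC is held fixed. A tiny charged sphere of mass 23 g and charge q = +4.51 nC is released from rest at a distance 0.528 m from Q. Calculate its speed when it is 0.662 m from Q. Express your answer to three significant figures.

1.34×10⁻³ m/s

Only the electrostatic force acts, so mechanical energy is conserved: ½mv² = U₁ − U₂ = kQq(1/r₁ − 1/r₂).
U₁ − U₂ = (8.99×10⁹ N·m²/C²)(1.33×10⁻⁹ C)(4.51×10⁻⁹ C)(1/0.528 − 1/0.662) = 2.07×10⁻⁸ J.
v = √(2·2.07×10⁻⁸/0.0230) = 1.34×10⁻³ m/s.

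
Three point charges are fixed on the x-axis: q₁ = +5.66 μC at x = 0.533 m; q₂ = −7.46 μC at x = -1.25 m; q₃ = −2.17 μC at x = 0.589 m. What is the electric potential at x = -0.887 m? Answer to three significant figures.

-1.62×10⁵ V

Electric potential is a scalar, so the contributions from each charge add algebraically: V = Σ kqᵢ/rᵢ.
Distances from the field point to each charge: r₁ = 1.42 m, r₂ = 0.363 m, r₃ = 1.48 m.
V = k[(5.66×10⁻⁶)/(1.42) + (-7.46×10⁻⁶)/(0.363) + (-2.17×10⁻⁶)/(1.48)] = -1.62×10⁵ V.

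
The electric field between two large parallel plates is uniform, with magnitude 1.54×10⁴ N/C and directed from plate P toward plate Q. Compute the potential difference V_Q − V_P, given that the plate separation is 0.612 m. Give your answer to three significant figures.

-9420 V

In a uniform field, potential decreases in the direction of E: ΔV = −E·d for a displacement d parallel to E.
Going from P to Q is a displacement of 0.612 m along the field, so V_Q − V_P = −Ed = -9420 V.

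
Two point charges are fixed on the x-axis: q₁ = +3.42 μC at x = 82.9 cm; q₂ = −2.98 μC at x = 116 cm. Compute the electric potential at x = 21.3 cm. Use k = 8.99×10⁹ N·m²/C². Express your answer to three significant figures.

2.16×10⁴ V

The total potential is the scalar sum of each charge's contribution, V = Σ kqᵢ/rᵢ.
Distances from the field point to each charge: r₁ = 0.616 m, r₂ = 0.947 m.
V = k[(3.42×10⁻⁶)/(0.616) + (-2.98×10⁻⁶)/(0.947)] = 2.16×10⁴ V.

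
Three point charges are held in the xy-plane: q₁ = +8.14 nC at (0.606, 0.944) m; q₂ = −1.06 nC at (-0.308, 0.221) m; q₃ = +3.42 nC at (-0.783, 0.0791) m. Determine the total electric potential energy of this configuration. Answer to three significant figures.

The assembly work is the sum of pairwise potential energies, U = Σ_{i<j} kqᵢqⱼ/rᵢⱼ.
Pair separations: r₁₂ = 1.17 m, r₁₃ = 1.64 m, r₂₃ = 0.496 m.
U = (-6.66×10⁻⁸) + (1.53×10⁻⁷) + (-6.57×10⁻⁸) = 2.07×10⁻⁸ J.

2.07×10⁻⁸ J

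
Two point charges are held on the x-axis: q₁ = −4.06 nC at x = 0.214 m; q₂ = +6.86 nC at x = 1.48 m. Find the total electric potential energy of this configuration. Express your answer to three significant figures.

-1.98×10⁻⁷ J

The work to assemble the configuration equals its total potential energy, U = Σ kqᵢqⱼ/rᵢⱼ over all pairs.
Pair separations: r₁₂ = 1.27 m.
U = (-1.98×10⁻⁷) = -1.98×10⁻⁷ J.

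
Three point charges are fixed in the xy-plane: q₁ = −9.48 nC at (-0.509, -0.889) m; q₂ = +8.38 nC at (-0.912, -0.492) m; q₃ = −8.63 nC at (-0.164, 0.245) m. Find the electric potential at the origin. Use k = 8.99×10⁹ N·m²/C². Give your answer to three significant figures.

Electric potential is a scalar, so the contributions from each charge add algebraically: V = Σ kqᵢ/rᵢ.
Distances from the field point to each charge: r₁ = 1.02 m, r₂ = 1.04 m, r₃ = 0.295 m.
V = k[(-9.48×10⁻⁹)/(1.02) + (8.38×10⁻⁹)/(1.04) + (-8.63×10⁻⁹)/(0.295)] = -274 V.

-274 V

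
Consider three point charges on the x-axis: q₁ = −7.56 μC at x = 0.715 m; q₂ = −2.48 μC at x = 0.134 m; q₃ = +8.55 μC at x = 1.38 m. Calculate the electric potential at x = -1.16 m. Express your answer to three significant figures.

Electric potential is a scalar, so the contributions from each charge add algebraically: V = Σ kqᵢ/rᵢ.
Distances from the field point to each charge: r₁ = 1.88 m, r₂ = 1.29 m, r₃ = 2.54 m.
V = k[(-7.56×10⁻⁶)/(1.88) + (-2.48×10⁻⁶)/(1.29) + (8.55×10⁻⁶)/(2.54)] = -2.32×10⁴ V.

-2.32×10⁴ V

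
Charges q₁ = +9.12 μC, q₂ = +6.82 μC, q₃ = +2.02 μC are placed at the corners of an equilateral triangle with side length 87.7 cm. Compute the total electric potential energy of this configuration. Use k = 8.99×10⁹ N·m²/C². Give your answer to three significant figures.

0.968 J

The work to assemble the configuration equals its total potential energy, U = Σ kqᵢqⱼ/rᵢⱼ over all pairs.
All three pair separations equal the side length, 0.877 m.
U = (0.638) + (0.189) + (0.141) = 0.968 J.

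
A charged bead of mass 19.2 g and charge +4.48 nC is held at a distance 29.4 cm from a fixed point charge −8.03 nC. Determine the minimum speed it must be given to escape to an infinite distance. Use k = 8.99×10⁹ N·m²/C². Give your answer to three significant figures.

0.0107 m/s

To just escape, total mechanical energy must reach zero at infinity: ½mv²_min + U = 0, so ½mv²_min = −U = |kQq|/r.
|U| = |kQq|/r = (8.99×10⁹ N·m²/C²)(8.03×10⁻⁹)(4.48×10⁻⁹)/(0.294) = 1.10×10⁻⁶ J.
v_min = √(2|U|/m) = √(2·1.10×10⁻⁶/0.0192) = 0.0107 m/s.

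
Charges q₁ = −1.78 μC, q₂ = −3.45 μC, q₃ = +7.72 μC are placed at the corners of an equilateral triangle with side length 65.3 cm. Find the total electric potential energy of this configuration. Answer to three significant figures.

The work to assemble the configuration equals its total potential energy, U = Σ kqᵢqⱼ/rᵢⱼ over all pairs.
All three pair separations equal the side length, 0.653 m.
U = (0.0845) + (-0.189) + (-0.367) = -0.471 J.

-0.471 J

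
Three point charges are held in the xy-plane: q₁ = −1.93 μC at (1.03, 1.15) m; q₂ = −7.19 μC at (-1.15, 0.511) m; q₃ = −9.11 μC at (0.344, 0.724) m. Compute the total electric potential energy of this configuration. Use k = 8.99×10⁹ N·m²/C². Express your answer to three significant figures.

0.641 J

The assembly work is the sum of pairwise potential energies, U = Σ_{i<j} kqᵢqⱼ/rᵢⱼ.
Pair separations: r₁₂ = 2.27 m, r₁₃ = 0.808 m, r₂₃ = 1.51 m.
U = (0.0549) + (0.196) + (0.390) = 0.641 J.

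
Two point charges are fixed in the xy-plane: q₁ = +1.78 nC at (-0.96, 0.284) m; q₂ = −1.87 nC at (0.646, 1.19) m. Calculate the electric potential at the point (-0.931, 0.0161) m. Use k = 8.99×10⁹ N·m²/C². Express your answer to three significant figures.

The total potential is the scalar sum of each charge's contribution, V = Σ kqᵢ/rᵢ.
Distances from the field point to each charge: r₁ = 0.269 m, r₂ = 1.97 m.
V = k[(1.78×10⁻⁹)/(0.269) + (-1.87×10⁻⁹)/(1.97)] = 50.8 V.

50.8 V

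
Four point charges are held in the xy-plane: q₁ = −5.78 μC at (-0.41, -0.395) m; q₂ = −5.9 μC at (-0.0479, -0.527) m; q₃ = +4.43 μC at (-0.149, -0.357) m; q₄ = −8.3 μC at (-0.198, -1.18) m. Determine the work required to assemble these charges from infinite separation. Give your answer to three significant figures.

-0.479 J

The assembly work is the sum of pairwise potential energies, U = Σ_{i<j} kqᵢqⱼ/rᵢⱼ.
Pair separations: r₁₂ = 0.385 m, r₁₃ = 0.264 m, r₁₄ = 0.813 m, r₂₃ = 0.198 m, r₂₄ = 0.670 m, r₃₄ = 0.824 m.
Summing all 6 pair terms gives U = -0.479 J.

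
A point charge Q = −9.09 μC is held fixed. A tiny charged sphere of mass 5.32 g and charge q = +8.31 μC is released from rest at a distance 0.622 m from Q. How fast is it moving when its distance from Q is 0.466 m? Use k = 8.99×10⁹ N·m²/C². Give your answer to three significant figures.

Only the electrostatic force acts, so mechanical energy is conserved: ½mv² = U₁ − U₂ = kQq(1/r₁ − 1/r₂).
U₁ − U₂ = (8.99×10⁹ N·m²/C²)(-9.09×10⁻⁶ C)(8.31×10⁻⁶ C)(1/0.622 − 1/0.466) = 0.365 J.
v = √(2·0.365/5.32×10⁻³) = 11.7 m/s.

11.7 m/s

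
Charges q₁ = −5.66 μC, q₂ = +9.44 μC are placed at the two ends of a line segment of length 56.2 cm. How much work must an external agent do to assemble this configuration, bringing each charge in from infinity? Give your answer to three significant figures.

The assembly work is the sum of pairwise potential energies, U = Σ_{i<j} kqᵢqⱼ/rᵢⱼ.
The separation is r = 0.562 m.
U = (-0.855) = -0.855 J.

-0.855 J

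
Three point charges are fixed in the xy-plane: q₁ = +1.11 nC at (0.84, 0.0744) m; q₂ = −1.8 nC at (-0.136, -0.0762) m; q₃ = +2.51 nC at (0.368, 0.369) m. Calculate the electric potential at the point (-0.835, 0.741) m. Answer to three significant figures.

8.41 V

Electric potential is a scalar, so the contributions from each charge add algebraically: V = Σ kqᵢ/rᵢ.
Distances from the field point to each charge: r₁ = 1.80 m, r₂ = 1.08 m, r₃ = 1.26 m.
V = k[(1.11×10⁻⁹)/(1.80) + (-1.80×10⁻⁹)/(1.08) + (2.51×10⁻⁹)/(1.26)] = 8.41 V.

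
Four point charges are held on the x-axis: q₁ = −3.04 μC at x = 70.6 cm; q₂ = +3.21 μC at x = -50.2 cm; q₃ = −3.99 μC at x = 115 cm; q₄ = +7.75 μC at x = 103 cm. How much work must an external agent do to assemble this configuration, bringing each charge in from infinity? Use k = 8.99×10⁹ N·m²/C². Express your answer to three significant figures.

-2.72 J

The work to assemble the configuration equals its total potential energy, U = Σ kqᵢqⱼ/rᵢⱼ over all pairs.
Pair separations: r₁₂ = 1.21 m, r₁₃ = 0.444 m, r₁₄ = 0.324 m, r₂₃ = 1.65 m, r₂₄ = 1.53 m, r₃₄ = 0.120 m.
Summing all 6 pair terms gives U = -2.72 J.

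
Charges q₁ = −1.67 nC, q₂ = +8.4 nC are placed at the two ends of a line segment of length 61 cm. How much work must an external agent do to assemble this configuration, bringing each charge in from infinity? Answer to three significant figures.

-2.07×10⁻⁷ J

The work to assemble the configuration equals its total potential energy, U = Σ kqᵢqⱼ/rᵢⱼ over all pairs.
The separation is r = 0.610 m.
U = (-2.07×10⁻⁷) = -2.07×10⁻⁷ J.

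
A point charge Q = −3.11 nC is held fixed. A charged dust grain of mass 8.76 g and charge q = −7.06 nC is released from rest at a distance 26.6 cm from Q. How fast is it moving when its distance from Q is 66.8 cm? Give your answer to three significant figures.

Only the electrostatic force acts, so mechanical energy is conserved: ½mv² = U₁ − U₂ = kQq(1/r₁ − 1/r₂).
U₁ − U₂ = (8.99×10⁹ N·m²/C²)(-3.11×10⁻⁹ C)(-7.06×10⁻⁹ C)(1/0.266 − 1/0.668) = 4.47×10⁻⁷ J.
v = √(2·4.47×10⁻⁷/8.76×10⁻³) = 0.0101 m/s.

0.0101 m/s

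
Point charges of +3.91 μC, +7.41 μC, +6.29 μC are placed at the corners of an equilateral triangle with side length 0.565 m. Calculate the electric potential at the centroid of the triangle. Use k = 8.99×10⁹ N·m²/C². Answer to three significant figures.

The total potential is the scalar sum of each charge's contribution, V = Σ kqᵢ/rᵢ.
The distance from each vertex to the centroid is a/√3 = 0.326 m.
V = k[(3.91×10⁻⁶)/(0.326) + (7.41×10⁻⁶)/(0.326) + (6.29×10⁻⁶)/(0.326)] = 4.85×10⁵ V.

4.85×10⁵ V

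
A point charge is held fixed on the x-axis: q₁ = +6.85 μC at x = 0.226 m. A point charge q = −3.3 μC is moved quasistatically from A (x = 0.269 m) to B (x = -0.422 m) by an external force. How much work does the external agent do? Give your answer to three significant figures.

For quasistatic motion the external work equals the change in potential energy: W_ext = qΔV = q(V_B − V_A).
At A: distance to the source charge is 0.0430 m; V_A = kq₁/r = 1.43×10⁶ V.
At B: distance to the source charge is 0.648 m; V_B = kq₁/r = 9.50×10⁴ V.
ΔV = V_B − V_A = -1.34×10⁶ V.
W_ext = qΔV = (-3.30×10⁻⁶ C)(-1.34×10⁶ V) = 4.41 J.

4.41 J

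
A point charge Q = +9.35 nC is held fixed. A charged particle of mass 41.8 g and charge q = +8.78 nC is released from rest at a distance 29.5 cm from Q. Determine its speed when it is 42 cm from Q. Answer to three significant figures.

5.97×10⁻³ m/s

Only the electrostatic force acts, so mechanical energy is conserved: ½mv² = U₁ − U₂ = kQq(1/r₁ − 1/r₂).
U₁ − U₂ = (8.99×10⁹ N·m²/C²)(9.35×10⁻⁹ C)(8.78×10⁻⁹ C)(1/0.295 − 1/0.420) = 7.45×10⁻⁷ J.
v = √(2·7.45×10⁻⁷/0.0418) = 5.97×10⁻³ m/s.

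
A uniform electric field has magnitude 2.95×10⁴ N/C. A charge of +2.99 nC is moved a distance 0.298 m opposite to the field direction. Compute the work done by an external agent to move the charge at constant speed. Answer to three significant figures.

2.63×10⁻⁵ J

The potential change for a displacement 0.298 m opposite to the field direction is ΔV = +Ed = 8790 V.
W_ext = qΔV = 2.63×10⁻⁵ J.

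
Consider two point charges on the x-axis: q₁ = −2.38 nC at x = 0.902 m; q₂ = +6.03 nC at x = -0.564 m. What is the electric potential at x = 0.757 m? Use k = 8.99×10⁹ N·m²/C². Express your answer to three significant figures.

Electric potential is a scalar, so the contributions from each charge add algebraically: V = Σ kqᵢ/rᵢ.
Distances from the field point to each charge: r₁ = 0.145 m, r₂ = 1.32 m.
V = k[(-2.38×10⁻⁹)/(0.145) + (6.03×10⁻⁹)/(1.32)] = -107 V.

-107 V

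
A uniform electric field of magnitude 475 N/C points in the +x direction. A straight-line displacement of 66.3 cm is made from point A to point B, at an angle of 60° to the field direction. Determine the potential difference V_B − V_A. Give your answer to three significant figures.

-157 V

Only the component of displacement along E changes the potential: ΔV = −E·d·cosθ.
ΔV = −(475 V/m)(0.663 m)cos60° = -157 V.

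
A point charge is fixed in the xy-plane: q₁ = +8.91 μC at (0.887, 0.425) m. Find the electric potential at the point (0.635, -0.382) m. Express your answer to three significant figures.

9.47×10⁴ V

The total potential is the scalar sum of each charge's contribution, V = Σ kqᵢ/rᵢ.
Distances from the field point to each charge: r₁ = 0.845 m.
V = k[(8.91×10⁻⁶)/(0.845)] = 9.47×10⁴ V.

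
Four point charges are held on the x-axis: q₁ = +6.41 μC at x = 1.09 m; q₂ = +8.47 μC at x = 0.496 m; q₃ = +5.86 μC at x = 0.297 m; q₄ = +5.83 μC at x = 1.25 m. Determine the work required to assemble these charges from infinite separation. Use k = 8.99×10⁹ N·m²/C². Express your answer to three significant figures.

The assembly work is the sum of pairwise potential energies, U = Σ_{i<j} kqᵢqⱼ/rᵢⱼ.
Pair separations: r₁₂ = 0.594 m, r₁₃ = 0.793 m, r₁₄ = 0.160 m, r₂₃ = 0.199 m, r₂₄ = 0.754 m, r₃₄ = 0.953 m.
Summing all 6 pair terms gives U = 6.50 J.

6.50 J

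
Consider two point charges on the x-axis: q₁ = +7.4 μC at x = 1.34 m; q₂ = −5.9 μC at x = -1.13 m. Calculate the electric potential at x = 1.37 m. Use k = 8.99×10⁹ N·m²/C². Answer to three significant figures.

The total potential is the scalar sum of each charge's contribution, V = Σ kqᵢ/rᵢ.
Distances from the field point to each charge: r₁ = 0.0300 m, r₂ = 2.50 m.
V = k[(7.40×10⁻⁶)/(0.0300) + (-5.90×10⁻⁶)/(2.50)] = 2.20×10⁶ V.

2.20×10⁶ V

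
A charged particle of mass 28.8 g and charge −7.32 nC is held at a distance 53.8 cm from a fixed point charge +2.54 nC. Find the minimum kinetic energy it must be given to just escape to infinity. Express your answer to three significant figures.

To just escape, total mechanical energy must reach zero at infinity: ½mv²_min + U = 0, so ½mv²_min = −U = |kQq|/r.
|U| = |kQq|/r = (8.99×10⁹ N·m²/C²)(2.54×10⁻⁹)(7.32×10⁻⁹)/(0.538) = 3.11×10⁻⁷ J.

3.11×10⁻⁷ J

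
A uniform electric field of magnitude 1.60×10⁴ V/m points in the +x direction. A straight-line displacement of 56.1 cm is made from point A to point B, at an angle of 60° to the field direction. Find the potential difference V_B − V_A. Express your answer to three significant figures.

-4490 V

Only the component of displacement along E changes the potential: ΔV = −E·d·cosθ.
ΔV = −(1.60×10⁴ V/m)(0.561 m)cos60° = -4490 V.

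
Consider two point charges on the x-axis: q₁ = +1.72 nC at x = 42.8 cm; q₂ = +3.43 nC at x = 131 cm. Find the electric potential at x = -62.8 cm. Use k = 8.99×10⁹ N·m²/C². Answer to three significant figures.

30.6 V

Electric potential is a scalar, so the contributions from each charge add algebraically: V = Σ kqᵢ/rᵢ.
Distances from the field point to each charge: r₁ = 1.06 m, r₂ = 1.94 m.
V = k[(1.72×10⁻⁹)/(1.06) + (3.43×10⁻⁹)/(1.94)] = 30.6 V.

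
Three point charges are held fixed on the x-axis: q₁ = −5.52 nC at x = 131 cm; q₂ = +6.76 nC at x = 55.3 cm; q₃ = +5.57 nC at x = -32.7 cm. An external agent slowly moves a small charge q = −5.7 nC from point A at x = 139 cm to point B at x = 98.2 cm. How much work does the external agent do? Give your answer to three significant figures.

For quasistatic motion the external work equals the change in potential energy: W_ext = qΔV = q(V_B − V_A).
At A: distances to the source charges are 0.0800 m, 0.837 m, 1.72 m; V_A = Σ kqᵢ/rᵢ = -519 V.
At B: distances to the source charges are 0.328 m, 0.429 m, 1.31 m; V_B = Σ kqᵢ/rᵢ = 28.6 V.
ΔV = V_B − V_A = 547 V.
W_ext = qΔV = (-5.70×10⁻⁹ C)(547 V) = -3.12×10⁻⁶ J.

-3.12×10⁻⁶ J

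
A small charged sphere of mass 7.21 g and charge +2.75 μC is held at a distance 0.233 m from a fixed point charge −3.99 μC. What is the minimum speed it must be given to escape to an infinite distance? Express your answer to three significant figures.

10.8 m/s

To just escape, total mechanical energy must reach zero at infinity: ½mv²_min + U = 0, so ½mv²_min = −U = |kQq|/r.
|U| = |kQq|/r = (8.99×10⁹ N·m²/C²)(3.99×10⁻⁶)(2.75×10⁻⁶)/(0.233) = 0.423 J.
v_min = √(2|U|/m) = √(2·0.423/7.21×10⁻³) = 10.8 m/s.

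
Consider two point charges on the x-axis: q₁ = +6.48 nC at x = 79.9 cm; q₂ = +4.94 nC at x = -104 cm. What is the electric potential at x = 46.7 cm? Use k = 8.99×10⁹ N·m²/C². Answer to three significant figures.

205 V

Electric potential is a scalar, so the contributions from each charge add algebraically: V = Σ kqᵢ/rᵢ.
Distances from the field point to each charge: r₁ = 0.332 m, r₂ = 1.51 m.
V = k[(6.48×10⁻⁹)/(0.332) + (4.94×10⁻⁹)/(1.51)] = 205 V.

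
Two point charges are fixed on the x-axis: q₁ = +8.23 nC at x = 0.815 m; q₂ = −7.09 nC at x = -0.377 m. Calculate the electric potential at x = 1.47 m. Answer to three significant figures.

The total potential is the scalar sum of each charge's contribution, V = Σ kqᵢ/rᵢ.
Distances from the field point to each charge: r₁ = 0.655 m, r₂ = 1.85 m.
V = k[(8.23×10⁻⁹)/(0.655) + (-7.09×10⁻⁹)/(1.85)] = 78.4 V.

78.4 V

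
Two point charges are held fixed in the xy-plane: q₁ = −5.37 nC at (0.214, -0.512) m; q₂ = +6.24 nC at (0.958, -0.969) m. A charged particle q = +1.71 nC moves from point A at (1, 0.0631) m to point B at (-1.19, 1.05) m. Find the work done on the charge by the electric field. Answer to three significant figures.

1.49×10⁻⁸ J

The work done by the electric force is W_field = −ΔU = −q(V_B − V_A) = q(V_A − V_B).
At A: distances to the source charges are 0.974 m, 1.03 m; V_A = Σ kqᵢ/rᵢ = 4.74 V.
At B: distances to the source charges are 2.10 m, 2.95 m; V_B = Σ kqᵢ/rᵢ = -3.96 V.
ΔV = V_B − V_A = -8.70 V.
W_field = −qΔV = −(1.71×10⁻⁹ C)(-8.70 V) = 1.49×10⁻⁸ J.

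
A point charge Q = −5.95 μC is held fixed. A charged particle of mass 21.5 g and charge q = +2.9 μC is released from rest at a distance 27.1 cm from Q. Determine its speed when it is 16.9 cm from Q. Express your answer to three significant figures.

Only the electrostatic force acts, so mechanical energy is conserved: ½mv² = U₁ − U₂ = kQq(1/r₁ − 1/r₂).
U₁ − U₂ = (8.99×10⁹ N·m²/C²)(-5.95×10⁻⁶ C)(2.90×10⁻⁶ C)(1/0.271 − 1/0.169) = 0.345 J.
v = √(2·0.345/0.0215) = 5.67 m/s.

5.67 m/s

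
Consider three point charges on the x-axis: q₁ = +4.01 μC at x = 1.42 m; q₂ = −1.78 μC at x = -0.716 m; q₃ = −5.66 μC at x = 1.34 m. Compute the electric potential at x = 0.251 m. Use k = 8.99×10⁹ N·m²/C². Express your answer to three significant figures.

The total potential is the scalar sum of each charge's contribution, V = Σ kqᵢ/rᵢ.
Distances from the field point to each charge: r₁ = 1.17 m, r₂ = 0.967 m, r₃ = 1.09 m.
V = k[(4.01×10⁻⁶)/(1.17) + (-1.78×10⁻⁶)/(0.967) + (-5.66×10⁻⁶)/(1.09)] = -3.24×10⁴ V.

-3.24×10⁴ V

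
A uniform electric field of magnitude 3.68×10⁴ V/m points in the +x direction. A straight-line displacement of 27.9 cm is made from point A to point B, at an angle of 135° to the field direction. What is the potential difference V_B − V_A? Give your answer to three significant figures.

Only the component of displacement along E changes the potential: ΔV = −E·d·cosθ.
ΔV = −(3.68×10⁴ V/m)(0.279 m)cos135° = 7260 V.

7260 V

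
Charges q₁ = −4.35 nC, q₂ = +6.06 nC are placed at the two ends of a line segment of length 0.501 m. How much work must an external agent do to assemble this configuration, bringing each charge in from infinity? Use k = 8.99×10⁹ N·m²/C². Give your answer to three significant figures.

-4.73×10⁻⁷ J

The assembly work is the sum of pairwise potential energies, U = Σ_{i<j} kqᵢqⱼ/rᵢⱼ.
The separation is r = 0.501 m.
U = (-4.73×10⁻⁷) = -4.73×10⁻⁷ J.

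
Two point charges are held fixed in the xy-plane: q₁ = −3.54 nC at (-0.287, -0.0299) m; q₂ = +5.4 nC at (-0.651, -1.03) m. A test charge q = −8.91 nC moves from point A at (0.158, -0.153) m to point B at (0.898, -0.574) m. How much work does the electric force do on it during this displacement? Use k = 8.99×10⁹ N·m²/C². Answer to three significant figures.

The work done by the electric force is W_field = −ΔU = −q(V_B − V_A) = q(V_A − V_B).
At A: distances to the source charges are 0.462 m, 1.19 m; V_A = Σ kqᵢ/rᵢ = -28.2 V.
At B: distances to the source charges are 1.30 m, 1.61 m; V_B = Σ kqᵢ/rᵢ = 5.66 V.
ΔV = V_B − V_A = 33.9 V.
W_field = −qΔV = −(-8.91×10⁻⁹ C)(33.9 V) = 3.02×10⁻⁷ J.

3.02×10⁻⁷ J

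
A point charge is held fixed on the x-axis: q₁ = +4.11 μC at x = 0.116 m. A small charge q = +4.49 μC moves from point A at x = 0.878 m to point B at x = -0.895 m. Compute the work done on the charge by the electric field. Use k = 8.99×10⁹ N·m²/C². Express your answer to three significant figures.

The work done by the electric force is W_field = −ΔU = −q(V_B − V_A) = q(V_A − V_B).
At A: distance to the source charge is 0.762 m; V_A = kq₁/r = 4.85×10⁴ V.
At B: distance to the source charge is 1.01 m; V_B = kq₁/r = 3.65×10⁴ V.
ΔV = V_B − V_A = -1.19×10⁴ V.
W_field = −qΔV = −(4.49×10⁻⁶ C)(-1.19×10⁴ V) = 0.0536 J.

0.0536 J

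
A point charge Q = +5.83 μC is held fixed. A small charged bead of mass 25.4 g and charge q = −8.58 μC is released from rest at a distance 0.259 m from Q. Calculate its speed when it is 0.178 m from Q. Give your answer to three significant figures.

7.89 m/s

Only the electrostatic force acts, so mechanical energy is conserved: ½mv² = U₁ − U₂ = kQq(1/r₁ − 1/r₂).
U₁ − U₂ = (8.99×10⁹ N·m²/C²)(5.83×10⁻⁶ C)(-8.58×10⁻⁶ C)(1/0.259 − 1/0.178) = 0.790 J.
v = √(2·0.790/0.0254) = 7.89 m/s.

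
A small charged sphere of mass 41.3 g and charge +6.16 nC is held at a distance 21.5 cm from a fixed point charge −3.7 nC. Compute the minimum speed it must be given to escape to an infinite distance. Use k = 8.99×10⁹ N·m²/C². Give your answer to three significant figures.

To just escape, total mechanical energy must reach zero at infinity: ½mv²_min + U = 0, so ½mv²_min = −U = |kQq|/r.
|U| = |kQq|/r = (8.99×10⁹ N·m²/C²)(3.70×10⁻⁹)(6.16×10⁻⁹)/(0.215) = 9.53×10⁻⁷ J.
v_min = √(2|U|/m) = √(2·9.53×10⁻⁷/0.0413) = 6.79×10⁻³ m/s.

6.79×10⁻³ m/s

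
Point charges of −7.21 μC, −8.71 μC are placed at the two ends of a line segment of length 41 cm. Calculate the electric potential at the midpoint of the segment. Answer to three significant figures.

-6.98×10⁵ V

Electric potential is a scalar, so the contributions from each charge add algebraically: V = Σ kqᵢ/rᵢ.
Each charge is 0.205 m from the midpoint.
V = k[(-7.21×10⁻⁶)/(0.205) + (-8.71×10⁻⁶)/(0.205)] = -6.98×10⁵ V.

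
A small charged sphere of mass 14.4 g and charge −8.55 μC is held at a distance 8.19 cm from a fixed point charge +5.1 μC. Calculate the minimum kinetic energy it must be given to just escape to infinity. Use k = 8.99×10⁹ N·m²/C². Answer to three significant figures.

4.79 J

To just escape, total mechanical energy must reach zero at infinity: ½mv²_min + U = 0, so ½mv²_min = −U = |kQq|/r.
|U| = |kQq|/r = (8.99×10⁹ N·m²/C²)(5.10×10⁻⁶)(8.55×10⁻⁶)/(0.0819) = 4.79 J.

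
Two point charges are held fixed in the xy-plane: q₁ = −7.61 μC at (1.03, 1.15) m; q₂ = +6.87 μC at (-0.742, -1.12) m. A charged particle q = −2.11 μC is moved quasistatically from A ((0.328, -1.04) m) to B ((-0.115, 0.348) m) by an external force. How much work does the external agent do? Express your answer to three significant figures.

For quasistatic motion the external work equals the change in potential energy: W_ext = qΔV = q(V_B − V_A).
At A: distances to the source charges are 2.30 m, 1.07 m; V_A = Σ kqᵢ/rᵢ = 2.78×10⁴ V.
At B: distances to the source charges are 1.40 m, 1.60 m; V_B = Σ kqᵢ/rᵢ = -1.02×10⁴ V.
ΔV = V_B − V_A = -3.81×10⁴ V.
W_ext = qΔV = (-2.11×10⁻⁶ C)(-3.81×10⁴ V) = 0.0803 J.

0.0803 J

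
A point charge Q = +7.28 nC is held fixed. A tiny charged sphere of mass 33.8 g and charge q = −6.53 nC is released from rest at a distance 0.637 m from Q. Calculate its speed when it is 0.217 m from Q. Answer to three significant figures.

8.77×10⁻³ m/s

Only the electrostatic force acts, so mechanical energy is conserved: ½mv² = U₁ − U₂ = kQq(1/r₁ − 1/r₂).
U₁ − U₂ = (8.99×10⁹ N·m²/C²)(7.28×10⁻⁹ C)(-6.53×10⁻⁹ C)(1/0.637 − 1/0.217) = 1.30×10⁻⁶ J.
v = √(2·1.30×10⁻⁶/0.0338) = 8.77×10⁻³ m/s.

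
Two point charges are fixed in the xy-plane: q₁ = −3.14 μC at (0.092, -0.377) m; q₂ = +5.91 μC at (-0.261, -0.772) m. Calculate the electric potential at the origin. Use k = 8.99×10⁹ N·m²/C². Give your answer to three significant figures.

The total potential is the scalar sum of each charge's contribution, V = Σ kqᵢ/rᵢ.
Distances from the field point to each charge: r₁ = 0.388 m, r₂ = 0.815 m.
V = k[(-3.14×10⁻⁶)/(0.388) + (5.91×10⁻⁶)/(0.815)] = -7550 V.

-7550 V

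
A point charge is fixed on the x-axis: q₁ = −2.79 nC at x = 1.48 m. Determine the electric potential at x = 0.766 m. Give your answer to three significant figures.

The total potential is the scalar sum of each charge's contribution, V = Σ kqᵢ/rᵢ.
V = k[(-2.79×10⁻⁹)/(0.714)] = -35.1 V.

-35.1 V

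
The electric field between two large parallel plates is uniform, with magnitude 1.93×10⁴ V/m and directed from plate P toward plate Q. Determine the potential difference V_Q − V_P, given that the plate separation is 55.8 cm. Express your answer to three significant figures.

In a uniform field, potential decreases in the direction of E: ΔV = −E·d for a displacement d parallel to E.
Going from P to Q is a displacement of 55.8 cm along the field, so V_Q − V_P = −Ed = -1.08×10⁴ V.

-1.08×10⁴ V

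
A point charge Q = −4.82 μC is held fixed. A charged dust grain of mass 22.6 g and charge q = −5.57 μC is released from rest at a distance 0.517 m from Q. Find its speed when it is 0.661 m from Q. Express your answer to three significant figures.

3.00 m/s

Only the electrostatic force acts, so mechanical energy is conserved: ½mv² = U₁ − U₂ = kQq(1/r₁ − 1/r₂).
U₁ − U₂ = (8.99×10⁹ N·m²/C²)(-4.82×10⁻⁶ C)(-5.57×10⁻⁶ C)(1/0.517 − 1/0.661) = 0.102 J.
v = √(2·0.102/0.0226) = 3.00 m/s.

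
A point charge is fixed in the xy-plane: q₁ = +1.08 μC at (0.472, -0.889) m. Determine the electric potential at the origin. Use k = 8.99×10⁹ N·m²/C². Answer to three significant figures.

Electric potential is a scalar, so the contributions from each charge add algebraically: V = Σ kqᵢ/rᵢ.
Distances from the field point to each charge: r₁ = 1.01 m.
V = k[(1.08×10⁻⁶)/(1.01)] = 9650 V.

9650 V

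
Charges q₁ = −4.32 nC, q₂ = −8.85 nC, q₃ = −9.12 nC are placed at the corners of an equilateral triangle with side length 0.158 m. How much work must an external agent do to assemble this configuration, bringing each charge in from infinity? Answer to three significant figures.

The work to assemble the configuration equals its total potential energy, U = Σ kqᵢqⱼ/rᵢⱼ over all pairs.
All three pair separations equal the side length, 0.158 m.
U = (2.18×10⁻⁶) + (2.24×10⁻⁶) + (4.59×10⁻⁶) = 9.01×10⁻⁶ J.

9.01×10⁻⁶ J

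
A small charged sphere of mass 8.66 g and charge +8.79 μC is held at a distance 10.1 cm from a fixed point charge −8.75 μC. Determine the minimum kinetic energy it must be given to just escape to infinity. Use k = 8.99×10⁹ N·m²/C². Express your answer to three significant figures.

6.85 J

To just escape, total mechanical energy must reach zero at infinity: ½mv²_min + U = 0, so ½mv²_min = −U = |kQq|/r.
|U| = |kQq|/r = (8.99×10⁹ N·m²/C²)(8.75×10⁻⁶)(8.79×10⁻⁶)/(0.101) = 6.85 J.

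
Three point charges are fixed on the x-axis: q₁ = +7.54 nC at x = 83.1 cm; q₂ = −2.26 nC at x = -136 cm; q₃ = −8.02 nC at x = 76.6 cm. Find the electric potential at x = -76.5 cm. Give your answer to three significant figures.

-38.8 V

Electric potential is a scalar, so the contributions from each charge add algebraically: V = Σ kqᵢ/rᵢ.
Distances from the field point to each charge: r₁ = 1.60 m, r₂ = 0.595 m, r₃ = 1.53 m.
V = k[(7.54×10⁻⁹)/(1.60) + (-2.26×10⁻⁹)/(0.595) + (-8.02×10⁻⁹)/(1.53)] = -38.8 V.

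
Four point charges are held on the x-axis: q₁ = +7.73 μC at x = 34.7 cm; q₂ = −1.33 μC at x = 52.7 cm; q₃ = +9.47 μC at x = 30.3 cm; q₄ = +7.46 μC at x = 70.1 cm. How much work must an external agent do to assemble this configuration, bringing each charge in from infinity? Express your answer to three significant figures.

The assembly work is the sum of pairwise potential energies, U = Σ_{i<j} kqᵢqⱼ/rᵢⱼ.
Pair separations: r₁₂ = 0.180 m, r₁₃ = 0.0440 m, r₁₄ = 0.354 m, r₂₃ = 0.224 m, r₂₄ = 0.174 m, r₃₄ = 0.398 m.
Summing all 6 pair terms gives U = 16.5 J.

16.5 J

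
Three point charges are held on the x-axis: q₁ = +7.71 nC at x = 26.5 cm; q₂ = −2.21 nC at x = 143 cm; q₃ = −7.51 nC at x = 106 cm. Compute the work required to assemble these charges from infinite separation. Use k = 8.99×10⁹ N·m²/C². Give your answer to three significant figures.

The assembly work is the sum of pairwise potential energies, U = Σ_{i<j} kqᵢqⱼ/rᵢⱼ.
Pair separations: r₁₂ = 1.17 m, r₁₃ = 0.795 m, r₂₃ = 0.370 m.
U = (-1.31×10⁻⁷) + (-6.55×10⁻⁷) + (4.03×10⁻⁷) = -3.83×10⁻⁷ J.

-3.83×10⁻⁷ J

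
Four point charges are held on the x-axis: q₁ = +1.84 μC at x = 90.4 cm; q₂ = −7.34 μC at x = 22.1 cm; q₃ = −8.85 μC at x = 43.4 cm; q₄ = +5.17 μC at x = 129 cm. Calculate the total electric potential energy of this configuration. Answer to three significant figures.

1.67 J

The work to assemble the configuration equals its total potential energy, U = Σ kqᵢqⱼ/rᵢⱼ over all pairs.
Pair separations: r₁₂ = 0.683 m, r₁₃ = 0.470 m, r₁₄ = 0.386 m, r₂₃ = 0.213 m, r₂₄ = 1.07 m, r₃₄ = 0.856 m.
Summing all 6 pair terms gives U = 1.67 J.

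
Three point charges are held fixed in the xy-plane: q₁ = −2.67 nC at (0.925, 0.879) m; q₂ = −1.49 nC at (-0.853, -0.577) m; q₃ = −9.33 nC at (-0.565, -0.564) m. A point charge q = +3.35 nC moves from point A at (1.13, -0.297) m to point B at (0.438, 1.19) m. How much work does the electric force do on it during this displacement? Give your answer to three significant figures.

The work done by the electric force is W_field = −ΔU = −q(V_B − V_A) = q(V_A − V_B).
At A: distances to the source charges are 1.19 m, 2.00 m, 1.72 m; V_A = Σ kqᵢ/rᵢ = -75.7 V.
At B: distances to the source charges are 0.578 m, 2.19 m, 2.02 m; V_B = Σ kqᵢ/rᵢ = -89.2 V.
ΔV = V_B − V_A = -13.5 V.
W_field = −qΔV = −(3.35×10⁻⁹ C)(-13.5 V) = 4.52×10⁻⁸ J.

4.52×10⁻⁸ J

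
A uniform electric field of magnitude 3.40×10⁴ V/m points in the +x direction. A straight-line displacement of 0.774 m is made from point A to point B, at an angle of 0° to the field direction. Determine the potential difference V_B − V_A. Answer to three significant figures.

Only the component of displacement along E changes the potential: ΔV = −E·d·cosθ.
ΔV = −(3.40×10⁴ V/m)(0.774 m)cos0° = -2.63×10⁴ V.

-2.63×10⁴ V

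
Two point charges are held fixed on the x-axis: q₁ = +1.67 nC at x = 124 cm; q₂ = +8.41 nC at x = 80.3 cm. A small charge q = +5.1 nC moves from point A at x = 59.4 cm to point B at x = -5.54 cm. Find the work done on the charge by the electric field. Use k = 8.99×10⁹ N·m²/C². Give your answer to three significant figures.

The work done by the electric force is W_field = −ΔU = −q(V_B − V_A) = q(V_A − V_B).
At A: distances to the source charges are 0.646 m, 0.209 m; V_A = Σ kqᵢ/rᵢ = 385 V.
At B: distances to the source charges are 1.30 m, 0.858 m; V_B = Σ kqᵢ/rᵢ = 99.7 V.
ΔV = V_B − V_A = -285 V.
W_field = −qΔV = −(5.10×10⁻⁹ C)(-285 V) = 1.46×10⁻⁶ J.

1.46×10⁻⁶ J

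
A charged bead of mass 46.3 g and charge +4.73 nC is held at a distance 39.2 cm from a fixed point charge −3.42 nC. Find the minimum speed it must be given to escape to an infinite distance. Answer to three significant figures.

4.00×10⁻³ m/s

To just escape, total mechanical energy must reach zero at infinity: ½mv²_min + U = 0, so ½mv²_min = −U = |kQq|/r.
|U| = |kQq|/r = (8.99×10⁹ N·m²/C²)(3.42×10⁻⁹)(4.73×10⁻⁹)/(0.392) = 3.71×10⁻⁷ J.
v_min = √(2|U|/m) = √(2·3.71×10⁻⁷/0.0463) = 4.00×10⁻³ m/s.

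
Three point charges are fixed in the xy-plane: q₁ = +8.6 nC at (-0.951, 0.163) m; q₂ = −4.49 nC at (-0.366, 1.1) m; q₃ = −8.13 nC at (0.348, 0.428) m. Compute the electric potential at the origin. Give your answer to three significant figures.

-87.2 V

The total potential is the scalar sum of each charge's contribution, V = Σ kqᵢ/rᵢ.
Distances from the field point to each charge: r₁ = 0.965 m, r₂ = 1.16 m, r₃ = 0.552 m.
V = k[(8.60×10⁻⁹)/(0.965) + (-4.49×10⁻⁹)/(1.16) + (-8.13×10⁻⁹)/(0.552)] = -87.2 V.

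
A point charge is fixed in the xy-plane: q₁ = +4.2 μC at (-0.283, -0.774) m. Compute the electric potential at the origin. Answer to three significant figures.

4.58×10⁴ V

The total potential is the scalar sum of each charge's contribution, V = Σ kqᵢ/rᵢ.
Distances from the field point to each charge: r₁ = 0.824 m.
V = k[(4.20×10⁻⁶)/(0.824)] = 4.58×10⁴ V.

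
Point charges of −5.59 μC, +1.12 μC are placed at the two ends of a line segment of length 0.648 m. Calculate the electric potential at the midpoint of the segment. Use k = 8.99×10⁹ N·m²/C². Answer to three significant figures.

-1.24×10⁵ V

Electric potential is a scalar, so the contributions from each charge add algebraically: V = Σ kqᵢ/rᵢ.
Each charge is 0.324 m from the midpoint.
V = k[(-5.59×10⁻⁶)/(0.324) + (1.12×10⁻⁶)/(0.324)] = -1.24×10⁵ V.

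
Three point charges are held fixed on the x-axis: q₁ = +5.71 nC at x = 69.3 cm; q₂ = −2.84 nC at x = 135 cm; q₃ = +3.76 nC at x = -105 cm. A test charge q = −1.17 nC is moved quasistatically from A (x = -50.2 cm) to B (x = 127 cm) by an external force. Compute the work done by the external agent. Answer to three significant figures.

For quasistatic motion the external work equals the change in potential energy: W_ext = qΔV = q(V_B − V_A).
At A: distances to the source charges are 1.19 m, 1.85 m, 0.548 m; V_A = Σ kqᵢ/rᵢ = 90.9 V.
At B: distances to the source charges are 0.577 m, 0.0800 m, 2.32 m; V_B = Σ kqᵢ/rᵢ = -216 V.
ΔV = V_B − V_A = -306 V.
W_ext = qΔV = (-1.17×10⁻⁹ C)(-306 V) = 3.59×10⁻⁷ J.

3.59×10⁻⁷ J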